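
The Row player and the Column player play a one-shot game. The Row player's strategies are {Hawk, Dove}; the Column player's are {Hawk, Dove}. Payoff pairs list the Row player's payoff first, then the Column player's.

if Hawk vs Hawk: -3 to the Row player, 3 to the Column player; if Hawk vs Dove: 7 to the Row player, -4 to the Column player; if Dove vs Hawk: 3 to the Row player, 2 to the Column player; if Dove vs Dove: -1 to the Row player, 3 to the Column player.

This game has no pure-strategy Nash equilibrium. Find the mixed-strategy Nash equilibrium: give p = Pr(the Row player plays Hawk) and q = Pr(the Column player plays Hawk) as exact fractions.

p = 1/8, q = 4/7

In a mixed NE each player is indifferent between their pure strategies, so the opponent's mix sets the indifference.
The Column player indifferent between Hawk and Dove: p·3 + (1−p)·2 = p·(-4) + (1−p)·3 ⟹ 2 + 1p = 3 + (-7)p ⟹ p = 1/8.
The Row player indifferent between Hawk and Dove: q·(-3) + (1−q)·7 = q·3 + (1−q)·(-1) ⟹ 7 + (-10)q = (-1) + 4q ⟹ q = 4/7.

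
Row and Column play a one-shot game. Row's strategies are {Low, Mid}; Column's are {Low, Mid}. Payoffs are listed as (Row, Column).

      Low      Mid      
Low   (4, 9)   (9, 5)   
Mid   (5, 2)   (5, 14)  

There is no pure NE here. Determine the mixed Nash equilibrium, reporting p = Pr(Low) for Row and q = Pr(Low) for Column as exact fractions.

Each player's mixing probability is pinned down by making the *other* player indifferent.
Column indifferent between Low and Mid: p·9 + (1−p)·2 = p·5 + (1−p)·14 ⟹ 2 + 7p = 14 + (-9)p ⟹ p = 3/4.
Row indifferent between Low and Mid: q·4 + (1−q)·9 = q·5 + (1−q)·5 ⟹ 9 + (-5)q = 5 + 0q ⟹ q = 4/5.

p = 3/4, q = 4/5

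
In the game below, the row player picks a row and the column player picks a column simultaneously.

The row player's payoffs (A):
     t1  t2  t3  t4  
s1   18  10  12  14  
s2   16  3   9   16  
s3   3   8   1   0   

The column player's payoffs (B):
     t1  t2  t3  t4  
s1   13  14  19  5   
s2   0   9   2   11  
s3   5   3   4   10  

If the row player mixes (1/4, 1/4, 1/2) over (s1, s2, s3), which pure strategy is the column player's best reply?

The column player's best reply maximizes expected payoff against the mix.
t1: (1/4)·13 + (1/4)·0 + (1/2)·5 = 23/4
t2: (1/4)·14 + (1/4)·9 + (1/2)·3 = 29/4
t3: (1/4)·19 + (1/4)·2 + (1/2)·4 = 29/4
t4: (1/4)·5 + (1/4)·11 + (1/2)·10 = 9
Highest expected payoff is 9, from t4.

t4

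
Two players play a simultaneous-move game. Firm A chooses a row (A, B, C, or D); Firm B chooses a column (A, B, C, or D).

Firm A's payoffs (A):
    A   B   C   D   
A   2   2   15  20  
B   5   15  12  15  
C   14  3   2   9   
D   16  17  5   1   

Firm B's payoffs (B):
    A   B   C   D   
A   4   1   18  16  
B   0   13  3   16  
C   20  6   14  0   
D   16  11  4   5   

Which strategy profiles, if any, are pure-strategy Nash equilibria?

Check mutual best responses: a cell is a NE iff neither player can gain by unilaterally deviating.
Firm A's best responses — vs A: D (payoff 16); vs B: D (payoff 17); vs C: A (payoff 15); vs D: A (payoff 20).
Firm B's best responses — vs A: C (payoff 18); vs B: D (payoff 16); vs C: A (payoff 20); vs D: A (payoff 16).
Mutual best responses occur at (A, C) and (D, A); at each, neither player gains by switching.

(A, C) and (D, A)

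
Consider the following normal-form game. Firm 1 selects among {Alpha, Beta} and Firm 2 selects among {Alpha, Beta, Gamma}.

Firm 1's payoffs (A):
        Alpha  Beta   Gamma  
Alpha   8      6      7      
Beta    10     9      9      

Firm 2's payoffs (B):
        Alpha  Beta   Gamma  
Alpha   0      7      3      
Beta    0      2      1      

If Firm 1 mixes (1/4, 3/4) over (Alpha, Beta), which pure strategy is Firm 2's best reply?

Compute Firm 2's expected payoff from each pure strategy against the given mix.
Alpha: (1/4)·0 + (3/4)·0 = 0
Beta: (1/4)·7 + (3/4)·2 = 13/4
Gamma: (1/4)·3 + (3/4)·1 = 3/2
Highest expected payoff is 13/4, from Beta.

Beta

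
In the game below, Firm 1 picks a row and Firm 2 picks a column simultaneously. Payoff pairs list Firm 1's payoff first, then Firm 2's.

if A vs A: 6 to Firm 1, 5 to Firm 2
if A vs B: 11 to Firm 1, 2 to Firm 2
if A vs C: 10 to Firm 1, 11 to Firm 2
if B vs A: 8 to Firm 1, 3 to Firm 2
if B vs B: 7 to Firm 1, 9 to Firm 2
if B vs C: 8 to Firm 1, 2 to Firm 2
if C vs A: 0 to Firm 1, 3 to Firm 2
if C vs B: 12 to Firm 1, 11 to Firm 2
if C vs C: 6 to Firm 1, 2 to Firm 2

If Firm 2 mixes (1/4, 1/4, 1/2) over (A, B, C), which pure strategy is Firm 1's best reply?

Firm 1's best reply maximizes expected payoff against the mix.
A: (1/4)·6 + (1/4)·11 + (1/2)·10 = 37/4
B: (1/4)·8 + (1/4)·7 + (1/2)·8 = 31/4
C: (1/4)·0 + (1/4)·12 + (1/2)·6 = 6
Highest expected payoff is 37/4, from A.

A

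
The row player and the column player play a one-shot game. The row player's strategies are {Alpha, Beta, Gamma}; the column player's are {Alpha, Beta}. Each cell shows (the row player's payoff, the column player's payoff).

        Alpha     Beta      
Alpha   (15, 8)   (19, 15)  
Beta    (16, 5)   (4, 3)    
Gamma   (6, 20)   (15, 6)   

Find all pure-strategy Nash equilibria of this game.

(Alpha, Beta) and (Beta, Alpha)

Check mutual best responses: a cell is a NE iff neither player can gain by unilaterally deviating.
The row player's best responses — vs Alpha: Beta (payoff 16); vs Beta: Alpha (payoff 19).
The column player's best responses — vs Alpha: Beta (payoff 15); vs Beta: Alpha (payoff 5); vs Gamma: Alpha (payoff 20).
Mutual best responses occur at (Alpha, Beta) and (Beta, Alpha); at each, neither player gains by switching.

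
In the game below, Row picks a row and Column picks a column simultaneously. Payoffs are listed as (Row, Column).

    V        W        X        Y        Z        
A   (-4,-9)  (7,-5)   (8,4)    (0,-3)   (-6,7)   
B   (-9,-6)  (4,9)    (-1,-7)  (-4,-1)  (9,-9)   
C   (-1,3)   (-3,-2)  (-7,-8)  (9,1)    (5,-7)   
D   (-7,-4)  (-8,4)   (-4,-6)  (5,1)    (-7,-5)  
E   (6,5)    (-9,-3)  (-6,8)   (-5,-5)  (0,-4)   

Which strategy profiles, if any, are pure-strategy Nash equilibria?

Find each player's best response to every opponent strategy; NE are the intersections.
Row's best responses — vs V: E (payoff 6); vs W: A (payoff 7); vs X: A (payoff 8); vs Y: C (payoff 9); vs Z: B (payoff 9).
Column's best responses — vs A: Z (payoff 7); vs B: W (payoff 9); vs C: V (payoff 3); vs D: W (payoff 4); vs E: X (payoff 8).
No cell has both players best-responding. For instance, Row's best reply to X is A, but against A Column prefers Z over X.

None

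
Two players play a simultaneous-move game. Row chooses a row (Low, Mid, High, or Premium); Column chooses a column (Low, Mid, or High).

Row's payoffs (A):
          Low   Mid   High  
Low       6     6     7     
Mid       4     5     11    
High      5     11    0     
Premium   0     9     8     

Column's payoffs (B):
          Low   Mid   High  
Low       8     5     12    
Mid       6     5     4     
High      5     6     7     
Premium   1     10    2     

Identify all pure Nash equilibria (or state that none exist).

There is no pure-strategy Nash equilibrium

Find each player's best response to every opponent strategy; NE are the intersections.
Row's best responses — vs Low: Low (payoff 6); vs Mid: High (payoff 11); vs High: Mid (payoff 11).
Column's best responses — vs Low: High (payoff 12); vs Mid: Low (payoff 6); vs High: High (payoff 7); vs Premium: Mid (payoff 10).
No cell has both players best-responding. For instance, Row's best reply to High is Mid, but against Mid Column prefers Low over High.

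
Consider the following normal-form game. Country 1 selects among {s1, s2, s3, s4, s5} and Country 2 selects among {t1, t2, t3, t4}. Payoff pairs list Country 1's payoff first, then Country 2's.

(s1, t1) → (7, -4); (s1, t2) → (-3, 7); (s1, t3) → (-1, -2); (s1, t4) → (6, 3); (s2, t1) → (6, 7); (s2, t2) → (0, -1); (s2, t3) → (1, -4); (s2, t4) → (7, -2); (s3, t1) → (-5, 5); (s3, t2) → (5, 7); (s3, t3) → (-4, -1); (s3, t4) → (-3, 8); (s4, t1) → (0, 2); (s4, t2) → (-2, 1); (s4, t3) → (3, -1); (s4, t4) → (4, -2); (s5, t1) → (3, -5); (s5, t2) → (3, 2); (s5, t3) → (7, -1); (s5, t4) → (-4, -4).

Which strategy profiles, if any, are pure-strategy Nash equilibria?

No pure-strategy Nash equilibrium

Check mutual best responses: a cell is a NE iff neither player can gain by unilaterally deviating.
Country 1's best responses — vs t1: s1 (payoff 7); vs t2: s3 (payoff 5); vs t3: s5 (payoff 7); vs t4: s2 (payoff 7).
Country 2's best responses — vs s1: t2 (payoff 7); vs s2: t1 (payoff 7); vs s3: t4 (payoff 8); vs s4: t1 (payoff 2); vs s5: t2 (payoff 2).
No cell has both players best-responding. For instance, Country 1's best reply to t1 is s1, but against s1 Country 2 prefers t2 over t1.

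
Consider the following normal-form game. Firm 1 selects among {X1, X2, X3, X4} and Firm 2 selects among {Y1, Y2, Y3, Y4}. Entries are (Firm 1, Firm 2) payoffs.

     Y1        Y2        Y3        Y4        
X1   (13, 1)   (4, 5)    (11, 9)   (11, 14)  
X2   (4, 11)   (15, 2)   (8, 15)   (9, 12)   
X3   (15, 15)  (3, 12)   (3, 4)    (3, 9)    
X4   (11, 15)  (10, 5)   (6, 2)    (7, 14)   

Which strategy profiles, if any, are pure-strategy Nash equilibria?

Find each player's best response to every opponent strategy; NE are the intersections.
Firm 1's best responses — vs Y1: X3 (payoff 15); vs Y2: X2 (payoff 15); vs Y3: X1 (payoff 11); vs Y4: X1 (payoff 11).
Firm 2's best responses — vs X1: Y4 (payoff 14); vs X2: Y3 (payoff 15); vs X3: Y1 (payoff 15); vs X4: Y1 (payoff 15).
Mutual best responses occur at (X1, Y4) and (X3, Y1); at each, neither player gains by switching.

(X1, Y4) and (X3, Y1)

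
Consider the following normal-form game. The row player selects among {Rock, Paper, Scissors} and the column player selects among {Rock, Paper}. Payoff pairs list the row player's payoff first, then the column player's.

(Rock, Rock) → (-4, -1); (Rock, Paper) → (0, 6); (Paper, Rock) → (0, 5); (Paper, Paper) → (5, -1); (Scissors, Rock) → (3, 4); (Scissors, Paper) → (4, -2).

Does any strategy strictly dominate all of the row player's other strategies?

No strictly dominant strategy

A strategy is strictly dominant if it gives the row player a strictly higher payoff than every other strategy, against every choice by the opponent.
Rock is not dominant: against Rock, Paper gives 0 > -4.
Paper is not dominant: against Rock, Scissors gives 3 > 0.
Scissors is not dominant: against Paper, Paper gives 5 > 4.
No single strategy is best against every opponent action.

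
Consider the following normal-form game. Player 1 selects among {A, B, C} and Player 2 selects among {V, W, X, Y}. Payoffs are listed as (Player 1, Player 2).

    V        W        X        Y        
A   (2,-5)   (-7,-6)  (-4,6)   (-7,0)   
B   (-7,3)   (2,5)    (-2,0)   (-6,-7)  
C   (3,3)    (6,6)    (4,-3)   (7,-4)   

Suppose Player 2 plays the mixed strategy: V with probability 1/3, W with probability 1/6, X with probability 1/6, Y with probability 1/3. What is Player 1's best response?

C

Compute Player 1's expected payoff from each pure strategy against the given mix.
A: (1/3)·2 + (1/6)·(-7) + (1/6)·(-4) + (1/3)·(-7) = -7/2
B: (1/3)·(-7) + (1/6)·2 + (1/6)·(-2) + (1/3)·(-6) = -13/3
C: (1/3)·3 + (1/6)·6 + (1/6)·4 + (1/3)·7 = 5
Highest expected payoff is 5, from C.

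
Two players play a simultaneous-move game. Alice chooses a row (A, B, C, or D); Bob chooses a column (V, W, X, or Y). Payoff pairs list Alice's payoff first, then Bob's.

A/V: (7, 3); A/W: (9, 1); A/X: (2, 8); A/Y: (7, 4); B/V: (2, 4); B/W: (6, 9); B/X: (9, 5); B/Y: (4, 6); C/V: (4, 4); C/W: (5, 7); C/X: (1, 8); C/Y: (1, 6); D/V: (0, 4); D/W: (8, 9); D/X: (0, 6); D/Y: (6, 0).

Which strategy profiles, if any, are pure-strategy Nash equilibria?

Find each player's best response to every opponent strategy; NE are the intersections.
Alice's best responses — vs V: A (payoff 7); vs W: A (payoff 9); vs X: B (payoff 9); vs Y: A (payoff 7).
Bob's best responses — vs A: X (payoff 8); vs B: W (payoff 9); vs C: X (payoff 8); vs D: W (payoff 9).
No cell has both players best-responding. For instance, Alice's best reply to V is A, but against A Bob prefers X over V.

None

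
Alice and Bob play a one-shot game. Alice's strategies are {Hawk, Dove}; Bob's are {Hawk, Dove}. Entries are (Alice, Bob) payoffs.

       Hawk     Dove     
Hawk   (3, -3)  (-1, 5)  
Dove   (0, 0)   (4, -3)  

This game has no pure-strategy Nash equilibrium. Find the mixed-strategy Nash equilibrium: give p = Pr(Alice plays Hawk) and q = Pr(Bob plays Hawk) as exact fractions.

In a mixed NE each player is indifferent between their pure strategies, so the opponent's mix sets the indifference.
Bob indifferent between Hawk and Dove: p·(-3) + (1−p)·0 = p·5 + (1−p)·(-3) ⟹ 0 + (-3)p = (-3) + 8p ⟹ p = 3/11.
Alice indifferent between Hawk and Dove: q·3 + (1−q)·(-1) = q·0 + (1−q)·4 ⟹ (-1) + 4q = 4 + (-4)q ⟹ q = 5/8.

p = 3/11, q = 5/8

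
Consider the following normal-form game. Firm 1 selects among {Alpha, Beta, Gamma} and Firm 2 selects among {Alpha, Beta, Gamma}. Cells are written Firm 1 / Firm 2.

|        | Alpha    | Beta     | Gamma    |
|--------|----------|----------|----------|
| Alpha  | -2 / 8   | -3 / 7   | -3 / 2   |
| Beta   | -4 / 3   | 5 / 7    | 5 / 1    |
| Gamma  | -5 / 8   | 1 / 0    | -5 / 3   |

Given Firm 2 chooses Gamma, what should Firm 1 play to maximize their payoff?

With Firm 2 fixed at Gamma, Firm 1's payoffs are: Alpha → -3, Beta → 5, Gamma → -5.
The maximum is 5, achieved by Beta.

Beta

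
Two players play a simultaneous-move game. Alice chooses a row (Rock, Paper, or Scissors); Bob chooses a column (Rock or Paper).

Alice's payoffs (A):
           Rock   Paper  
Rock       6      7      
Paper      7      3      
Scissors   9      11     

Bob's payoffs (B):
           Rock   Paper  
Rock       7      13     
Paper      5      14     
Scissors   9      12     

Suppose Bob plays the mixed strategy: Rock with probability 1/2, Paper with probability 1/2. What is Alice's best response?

Alice's best reply maximizes expected payoff against the mix.
Rock: (1/2)·6 + (1/2)·7 = 13/2
Paper: (1/2)·7 + (1/2)·3 = 5
Scissors: (1/2)·9 + (1/2)·11 = 10
Highest expected payoff is 10, from Scissors.

Scissors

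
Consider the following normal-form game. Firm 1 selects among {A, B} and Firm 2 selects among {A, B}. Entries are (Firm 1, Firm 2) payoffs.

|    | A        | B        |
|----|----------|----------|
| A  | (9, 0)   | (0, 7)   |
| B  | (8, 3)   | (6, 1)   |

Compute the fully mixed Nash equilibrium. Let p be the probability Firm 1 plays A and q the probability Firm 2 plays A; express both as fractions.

p = 2/9, q = 6/7

Each player's mixing probability is pinned down by making the *other* player indifferent.
Firm 2 indifferent between A and B: p·0 + (1−p)·3 = p·7 + (1−p)·1 ⟹ 3 + (-3)p = 1 + 6p ⟹ p = 2/9.
Firm 1 indifferent between A and B: q·9 + (1−q)·0 = q·8 + (1−q)·6 ⟹ 0 + 9q = 6 + 2q ⟹ q = 6/7.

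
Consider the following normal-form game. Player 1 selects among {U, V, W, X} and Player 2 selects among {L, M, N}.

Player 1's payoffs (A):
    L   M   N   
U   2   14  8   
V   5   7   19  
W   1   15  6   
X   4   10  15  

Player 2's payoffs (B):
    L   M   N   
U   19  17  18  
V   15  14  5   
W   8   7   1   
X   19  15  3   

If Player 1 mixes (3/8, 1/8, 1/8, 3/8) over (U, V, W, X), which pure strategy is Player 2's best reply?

Player 2's best reply maximizes expected payoff against the mix.
L: (3/8)·19 + (1/8)·15 + (1/8)·8 + (3/8)·19 = 137/8
M: (3/8)·17 + (1/8)·14 + (1/8)·7 + (3/8)·15 = 117/8
N: (3/8)·18 + (1/8)·5 + (1/8)·1 + (3/8)·3 = 69/8
Highest expected payoff is 137/8, from L.

L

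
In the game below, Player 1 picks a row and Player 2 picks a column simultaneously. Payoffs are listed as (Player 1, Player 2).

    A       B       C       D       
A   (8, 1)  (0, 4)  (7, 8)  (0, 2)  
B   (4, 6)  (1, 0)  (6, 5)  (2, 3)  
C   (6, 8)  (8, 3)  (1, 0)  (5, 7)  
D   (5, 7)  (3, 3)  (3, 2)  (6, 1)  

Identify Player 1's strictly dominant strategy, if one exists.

None

Check whether one of Player 1's strategies beats all alternatives regardless of what the opponent does.
A is not dominant: against B, B gives 1 > 0.
B is not dominant: against A, A gives 8 > 4.
C is not dominant: against A, A gives 8 > 6.
D is not dominant: against A, A gives 8 > 5.
No single strategy is best against every opponent action.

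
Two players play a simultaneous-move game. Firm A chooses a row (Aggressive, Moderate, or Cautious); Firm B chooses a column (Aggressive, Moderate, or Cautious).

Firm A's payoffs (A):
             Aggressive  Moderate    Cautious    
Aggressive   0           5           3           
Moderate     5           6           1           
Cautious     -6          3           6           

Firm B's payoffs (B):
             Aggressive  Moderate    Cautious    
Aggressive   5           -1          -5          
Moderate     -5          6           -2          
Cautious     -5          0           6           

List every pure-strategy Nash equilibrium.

Find each player's best response to every opponent strategy; NE are the intersections.
Firm A's best responses — vs Aggressive: Moderate (payoff 5); vs Moderate: Moderate (payoff 6); vs Cautious: Cautious (payoff 6).
Firm B's best responses — vs Aggressive: Aggressive (payoff 5); vs Moderate: Moderate (payoff 6); vs Cautious: Cautious (payoff 6).
Mutual best responses occur at (Moderate, Moderate) and (Cautious, Cautious); at each, neither player gains by switching.

(Moderate, Moderate) and (Cautious, Cautious)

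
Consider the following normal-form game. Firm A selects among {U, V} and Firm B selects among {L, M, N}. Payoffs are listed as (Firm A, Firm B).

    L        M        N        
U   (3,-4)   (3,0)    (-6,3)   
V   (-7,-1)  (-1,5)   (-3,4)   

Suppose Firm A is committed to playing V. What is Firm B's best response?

With Firm A fixed at V, Firm B's payoffs are: L → -1, M → 5, N → 4.
The maximum is 5, achieved by M.

M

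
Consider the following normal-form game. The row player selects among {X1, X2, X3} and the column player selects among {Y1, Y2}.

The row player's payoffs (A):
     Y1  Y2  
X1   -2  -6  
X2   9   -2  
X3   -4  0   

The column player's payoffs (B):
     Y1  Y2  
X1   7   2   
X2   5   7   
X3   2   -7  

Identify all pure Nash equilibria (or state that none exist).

Find each player's best response to every opponent strategy; NE are the intersections.
The row player's best responses — vs Y1: X2 (payoff 9); vs Y2: X3 (payoff 0).
The column player's best responses — vs X1: Y1 (payoff 7); vs X2: Y2 (payoff 7); vs X3: Y1 (payoff 2).
No cell has both players best-responding. For instance, the row player's best reply to Y2 is X3, but against X3 the column player prefers Y1 over Y2.

No pure-strategy Nash equilibrium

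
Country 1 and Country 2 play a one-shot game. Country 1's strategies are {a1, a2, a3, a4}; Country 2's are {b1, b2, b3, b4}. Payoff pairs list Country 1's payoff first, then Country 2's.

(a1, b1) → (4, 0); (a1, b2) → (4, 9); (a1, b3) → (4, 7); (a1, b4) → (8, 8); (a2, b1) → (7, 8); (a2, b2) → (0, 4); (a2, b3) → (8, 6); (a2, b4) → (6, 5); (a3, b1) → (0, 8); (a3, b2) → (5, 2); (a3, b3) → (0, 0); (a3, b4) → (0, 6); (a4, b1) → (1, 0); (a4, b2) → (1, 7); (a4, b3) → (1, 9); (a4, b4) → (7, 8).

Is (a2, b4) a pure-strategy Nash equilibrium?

No

Holding Country 2 at b4: Country 1 gets 6 from a2 but could get 8 by switching to a1. Country 1 has a profitable deviation.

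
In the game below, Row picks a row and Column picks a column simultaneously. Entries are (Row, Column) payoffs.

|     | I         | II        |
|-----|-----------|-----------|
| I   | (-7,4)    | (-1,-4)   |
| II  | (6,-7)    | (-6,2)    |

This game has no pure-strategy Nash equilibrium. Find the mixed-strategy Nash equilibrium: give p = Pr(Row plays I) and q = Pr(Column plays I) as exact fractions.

p = 9/17, q = 5/18

Each player's mixing probability is pinned down by making the *other* player indifferent.
Column indifferent between I and II: p·4 + (1−p)·(-7) = p·(-4) + (1−p)·2 ⟹ (-7) + 11p = 2 + (-6)p ⟹ p = 9/17.
Row indifferent between I and II: q·(-7) + (1−q)·(-1) = q·6 + (1−q)·(-6) ⟹ (-1) + (-6)q = (-6) + 12q ⟹ q = 5/18.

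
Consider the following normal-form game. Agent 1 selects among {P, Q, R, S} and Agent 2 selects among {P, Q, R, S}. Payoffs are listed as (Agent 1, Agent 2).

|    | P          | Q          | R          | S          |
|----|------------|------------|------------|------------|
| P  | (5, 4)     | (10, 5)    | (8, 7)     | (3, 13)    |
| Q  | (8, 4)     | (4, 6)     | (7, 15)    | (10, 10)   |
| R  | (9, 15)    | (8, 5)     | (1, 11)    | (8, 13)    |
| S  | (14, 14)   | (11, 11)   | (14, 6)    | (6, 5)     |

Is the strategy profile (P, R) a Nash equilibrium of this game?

No

Holding Agent 2 at R: Agent 1 gets 8 from P but could get 14 by switching to S. Agent 1 has a profitable deviation.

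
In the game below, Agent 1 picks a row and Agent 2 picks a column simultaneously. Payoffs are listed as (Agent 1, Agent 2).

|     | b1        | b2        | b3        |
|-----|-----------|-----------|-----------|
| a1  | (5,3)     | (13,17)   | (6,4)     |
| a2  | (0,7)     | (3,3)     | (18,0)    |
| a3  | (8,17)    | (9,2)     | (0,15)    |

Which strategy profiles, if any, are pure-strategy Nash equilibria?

A profile is a Nash equilibrium when each player is best-responding to the other.
Agent 1's best responses — vs b1: a3 (payoff 8); vs b2: a1 (payoff 13); vs b3: a2 (payoff 18).
Agent 2's best responses — vs a1: b2 (payoff 17); vs a2: b1 (payoff 7); vs a3: b1 (payoff 17).
Mutual best responses occur at (a1, b2) and (a3, b1); at each, neither player gains by switching.

(a1, b2) and (a3, b1)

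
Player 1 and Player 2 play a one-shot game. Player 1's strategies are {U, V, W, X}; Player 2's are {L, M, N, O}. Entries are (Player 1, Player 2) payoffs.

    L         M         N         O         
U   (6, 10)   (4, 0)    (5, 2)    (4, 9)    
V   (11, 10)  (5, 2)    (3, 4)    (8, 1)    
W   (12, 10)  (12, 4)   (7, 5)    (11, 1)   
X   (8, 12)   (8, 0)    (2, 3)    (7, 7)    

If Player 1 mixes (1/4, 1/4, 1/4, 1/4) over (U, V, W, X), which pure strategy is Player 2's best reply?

L

Player 2's best reply maximizes expected payoff against the mix.
L: (1/4)·10 + (1/4)·10 + (1/4)·10 + (1/4)·12 = 21/2
M: (1/4)·0 + (1/4)·2 + (1/4)·4 + (1/4)·0 = 3/2
N: (1/4)·2 + (1/4)·4 + (1/4)·5 + (1/4)·3 = 7/2
O: (1/4)·9 + (1/4)·1 + (1/4)·1 + (1/4)·7 = 9/2
Highest expected payoff is 21/2, from L.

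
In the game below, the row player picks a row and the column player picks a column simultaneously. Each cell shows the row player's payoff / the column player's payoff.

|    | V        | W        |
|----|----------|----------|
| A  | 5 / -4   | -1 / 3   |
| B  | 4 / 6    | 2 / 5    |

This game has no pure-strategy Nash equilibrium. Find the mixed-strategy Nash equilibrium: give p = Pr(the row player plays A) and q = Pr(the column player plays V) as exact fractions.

p = 1/8, q = 3/4

Each player's mixing probability is pinned down by making the *other* player indifferent.
The column player indifferent between V and W: p·(-4) + (1−p)·6 = p·3 + (1−p)·5 ⟹ 6 + (-10)p = 5 + (-2)p ⟹ p = 1/8.
The row player indifferent between A and B: q·5 + (1−q)·(-1) = q·4 + (1−q)·2 ⟹ (-1) + 6q = 2 + 2q ⟹ q = 3/4.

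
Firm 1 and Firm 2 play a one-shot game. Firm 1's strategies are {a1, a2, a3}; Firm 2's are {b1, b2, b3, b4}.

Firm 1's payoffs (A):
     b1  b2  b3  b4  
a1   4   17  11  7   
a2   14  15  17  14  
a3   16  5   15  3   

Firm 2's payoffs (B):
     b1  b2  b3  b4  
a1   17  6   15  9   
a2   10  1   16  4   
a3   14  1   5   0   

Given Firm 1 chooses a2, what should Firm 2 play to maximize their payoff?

b3

With Firm 1 fixed at a2, Firm 2's payoffs are: b1 → 10, b2 → 1, b3 → 16, b4 → 4.
The maximum is 16, achieved by b3.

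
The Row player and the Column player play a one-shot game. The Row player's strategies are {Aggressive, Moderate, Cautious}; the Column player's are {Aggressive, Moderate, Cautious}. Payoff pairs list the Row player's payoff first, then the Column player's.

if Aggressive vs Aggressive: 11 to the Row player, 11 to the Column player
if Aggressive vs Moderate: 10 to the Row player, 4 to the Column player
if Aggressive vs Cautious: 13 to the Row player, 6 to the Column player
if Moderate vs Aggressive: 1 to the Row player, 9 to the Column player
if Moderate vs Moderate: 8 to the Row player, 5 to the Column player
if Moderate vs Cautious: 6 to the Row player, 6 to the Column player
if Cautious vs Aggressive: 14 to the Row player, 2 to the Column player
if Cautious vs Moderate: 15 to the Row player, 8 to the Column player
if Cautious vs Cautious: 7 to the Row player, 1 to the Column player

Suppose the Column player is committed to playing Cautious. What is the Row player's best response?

With the Column player fixed at Cautious, the Row player's payoffs are: Aggressive → 13, Moderate → 6, Cautious → 7.
The maximum is 13, achieved by Aggressive.

Aggressive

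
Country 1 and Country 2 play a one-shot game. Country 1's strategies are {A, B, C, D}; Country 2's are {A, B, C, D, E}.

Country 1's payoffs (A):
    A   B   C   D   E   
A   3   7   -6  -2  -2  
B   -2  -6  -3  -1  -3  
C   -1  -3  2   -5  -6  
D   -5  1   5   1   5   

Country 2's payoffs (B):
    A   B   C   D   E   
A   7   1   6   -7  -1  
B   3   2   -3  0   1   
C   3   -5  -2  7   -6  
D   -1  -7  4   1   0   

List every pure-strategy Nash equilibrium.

(A, A) and (D, C)

Check mutual best responses: a cell is a NE iff neither player can gain by unilaterally deviating.
Country 1's best responses — vs A: A (payoff 3); vs B: A (payoff 7); vs C: D (payoff 5); vs D: D (payoff 1); vs E: D (payoff 5).
Country 2's best responses — vs A: A (payoff 7); vs B: A (payoff 3); vs C: D (payoff 7); vs D: C (payoff 4).
Mutual best responses occur at (A, A) and (D, C); at each, neither player gains by switching.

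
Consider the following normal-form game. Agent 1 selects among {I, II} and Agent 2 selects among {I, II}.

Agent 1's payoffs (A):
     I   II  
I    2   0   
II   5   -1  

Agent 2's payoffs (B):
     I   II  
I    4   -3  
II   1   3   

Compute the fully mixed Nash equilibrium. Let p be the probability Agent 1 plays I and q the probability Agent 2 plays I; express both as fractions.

In a mixed NE each player is indifferent between their pure strategies, so the opponent's mix sets the indifference.
Agent 2 indifferent between I and II: p·4 + (1−p)·1 = p·(-3) + (1−p)·3 ⟹ 1 + 3p = 3 + (-6)p ⟹ p = 2/9.
Agent 1 indifferent between I and II: q·2 + (1−q)·0 = q·5 + (1−q)·(-1) ⟹ 0 + 2q = (-1) + 6q ⟹ q = 1/4.

p = 2/9, q = 1/4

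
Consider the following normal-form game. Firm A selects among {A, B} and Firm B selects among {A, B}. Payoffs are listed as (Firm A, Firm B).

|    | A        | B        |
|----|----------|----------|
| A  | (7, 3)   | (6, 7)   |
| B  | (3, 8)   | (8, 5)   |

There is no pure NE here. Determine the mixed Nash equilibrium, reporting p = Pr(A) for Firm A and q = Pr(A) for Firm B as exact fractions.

In a mixed NE each player is indifferent between their pure strategies, so the opponent's mix sets the indifference.
Firm B indifferent between A and B: p·3 + (1−p)·8 = p·7 + (1−p)·5 ⟹ 8 + (-5)p = 5 + 2p ⟹ p = 3/7.
Firm A indifferent between A and B: q·7 + (1−q)·6 = q·3 + (1−q)·8 ⟹ 6 + 1q = 8 + (-5)q ⟹ q = 1/3.

p = 3/7, q = 1/3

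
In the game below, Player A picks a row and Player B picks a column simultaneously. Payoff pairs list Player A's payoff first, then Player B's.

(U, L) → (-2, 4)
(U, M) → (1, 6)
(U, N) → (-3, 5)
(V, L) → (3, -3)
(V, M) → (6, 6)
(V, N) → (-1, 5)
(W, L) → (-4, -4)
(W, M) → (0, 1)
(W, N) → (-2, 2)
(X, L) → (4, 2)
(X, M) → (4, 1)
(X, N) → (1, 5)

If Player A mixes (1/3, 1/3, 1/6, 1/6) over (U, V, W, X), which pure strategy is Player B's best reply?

N

Compute Player B's expected payoff from each pure strategy against the given mix.
L: (1/3)·4 + (1/3)·(-3) + (1/6)·(-4) + (1/6)·2 = 0
M: (1/3)·6 + (1/3)·6 + (1/6)·1 + (1/6)·1 = 13/3
N: (1/3)·5 + (1/3)·5 + (1/6)·2 + (1/6)·5 = 9/2
Highest expected payoff is 9/2, from N.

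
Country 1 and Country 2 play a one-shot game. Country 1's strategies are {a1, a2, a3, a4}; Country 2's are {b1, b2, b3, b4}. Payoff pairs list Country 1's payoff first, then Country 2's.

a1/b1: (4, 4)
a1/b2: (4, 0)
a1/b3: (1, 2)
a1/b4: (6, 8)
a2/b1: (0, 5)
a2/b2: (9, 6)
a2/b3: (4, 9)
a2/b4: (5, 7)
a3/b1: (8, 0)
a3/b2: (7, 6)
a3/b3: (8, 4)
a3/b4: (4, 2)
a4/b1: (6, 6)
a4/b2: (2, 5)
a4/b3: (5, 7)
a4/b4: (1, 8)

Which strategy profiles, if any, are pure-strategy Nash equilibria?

(a1, b4)

Check mutual best responses: a cell is a NE iff neither player can gain by unilaterally deviating.
Country 1's best responses — vs b1: a3 (payoff 8); vs b2: a2 (payoff 9); vs b3: a3 (payoff 8); vs b4: a1 (payoff 6).
Country 2's best responses — vs a1: b4 (payoff 8); vs a2: b3 (payoff 9); vs a3: b2 (payoff 6); vs a4: b4 (payoff 8).
The only mutual best response is (a1, b4); neither player gains by switching there.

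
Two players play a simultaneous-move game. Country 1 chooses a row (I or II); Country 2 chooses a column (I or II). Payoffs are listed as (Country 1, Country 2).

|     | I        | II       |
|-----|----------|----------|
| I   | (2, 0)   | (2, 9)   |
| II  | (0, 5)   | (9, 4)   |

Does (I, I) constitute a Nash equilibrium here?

No

Holding Country 2 at I: Country 1 gets 2 from I, versus 0 from II. No profitable deviation for Country 1.
Holding Country 1 at I: Country 2 gets 0 from I but could get 9 by switching to II. Country 2 has a profitable deviation.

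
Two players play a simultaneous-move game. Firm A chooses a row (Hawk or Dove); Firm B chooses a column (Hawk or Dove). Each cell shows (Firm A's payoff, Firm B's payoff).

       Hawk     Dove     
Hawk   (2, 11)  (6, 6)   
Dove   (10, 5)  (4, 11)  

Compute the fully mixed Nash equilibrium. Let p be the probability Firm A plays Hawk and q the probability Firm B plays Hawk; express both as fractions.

Each player's mixing probability is pinned down by making the *other* player indifferent.
Firm B indifferent between Hawk and Dove: p·11 + (1−p)·5 = p·6 + (1−p)·11 ⟹ 5 + 6p = 11 + (-5)p ⟹ p = 6/11.
Firm A indifferent between Hawk and Dove: q·2 + (1−q)·6 = q·10 + (1−q)·4 ⟹ 6 + (-4)q = 4 + 6q ⟹ q = 1/5.

p = 6/11, q = 1/5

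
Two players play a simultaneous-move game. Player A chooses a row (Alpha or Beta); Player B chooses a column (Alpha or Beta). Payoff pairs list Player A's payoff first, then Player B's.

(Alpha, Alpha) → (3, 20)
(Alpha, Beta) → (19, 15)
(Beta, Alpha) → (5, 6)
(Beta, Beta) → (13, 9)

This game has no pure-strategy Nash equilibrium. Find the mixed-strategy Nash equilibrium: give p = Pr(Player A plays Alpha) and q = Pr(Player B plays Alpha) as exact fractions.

Each player's mixing probability is pinned down by making the *other* player indifferent.
Player B indifferent between Alpha and Beta: p·20 + (1−p)·6 = p·15 + (1−p)·9 ⟹ 6 + 14p = 9 + 6p ⟹ p = 3/8.
Player A indifferent between Alpha and Beta: q·3 + (1−q)·19 = q·5 + (1−q)·13 ⟹ 19 + (-16)q = 13 + (-8)q ⟹ q = 3/4.

p = 3/8, q = 3/4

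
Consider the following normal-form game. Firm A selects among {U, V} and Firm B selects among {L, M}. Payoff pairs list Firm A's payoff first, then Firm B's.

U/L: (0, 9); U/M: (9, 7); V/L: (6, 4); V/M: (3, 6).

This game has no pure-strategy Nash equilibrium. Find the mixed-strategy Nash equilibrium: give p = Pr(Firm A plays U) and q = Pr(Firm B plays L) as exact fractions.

p = 1/2, q = 1/2

Each player's mixing probability is pinned down by making the *other* player indifferent.
Firm B indifferent between L and M: p·9 + (1−p)·4 = p·7 + (1−p)·6 ⟹ 4 + 5p = 6 + 1p ⟹ p = 1/2.
Firm A indifferent between U and V: q·0 + (1−q)·9 = q·6 + (1−q)·3 ⟹ 9 + (-9)q = 3 + 3q ⟹ q = 1/2.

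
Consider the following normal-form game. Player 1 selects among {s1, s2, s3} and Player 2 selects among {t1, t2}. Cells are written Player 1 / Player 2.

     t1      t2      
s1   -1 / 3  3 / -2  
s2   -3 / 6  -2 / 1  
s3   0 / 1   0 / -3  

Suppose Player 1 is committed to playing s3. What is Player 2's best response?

With Player 1 fixed at s3, Player 2's payoffs are: t1 → 1, t2 → -3.
The maximum is 1, achieved by t1.

t1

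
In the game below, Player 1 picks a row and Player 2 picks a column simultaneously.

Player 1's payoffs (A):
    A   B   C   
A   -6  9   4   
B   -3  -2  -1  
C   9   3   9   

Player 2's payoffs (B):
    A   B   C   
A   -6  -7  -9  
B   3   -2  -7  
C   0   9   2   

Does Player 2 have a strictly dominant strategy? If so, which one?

A strategy is strictly dominant if it gives Player 2 a strictly higher payoff than every other strategy, against every choice by the opponent.
A is not dominant: against C, B gives 9 > 0.
B is not dominant: against A, A gives -6 > -7.
C is not dominant: against A, A gives -6 > -9.
No single strategy is best against every opponent action.

No strictly dominant strategy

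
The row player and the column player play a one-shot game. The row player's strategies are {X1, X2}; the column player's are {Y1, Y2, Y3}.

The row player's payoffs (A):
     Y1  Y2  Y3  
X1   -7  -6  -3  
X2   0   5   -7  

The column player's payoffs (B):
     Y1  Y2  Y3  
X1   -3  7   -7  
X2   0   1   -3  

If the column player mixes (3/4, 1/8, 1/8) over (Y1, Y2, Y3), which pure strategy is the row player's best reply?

X2

Compute the row player's expected payoff from each pure strategy against the given mix.
X1: (3/4)·(-7) + (1/8)·(-6) + (1/8)·(-3) = -51/8
X2: (3/4)·0 + (1/8)·5 + (1/8)·(-7) = -1/4
Highest expected payoff is -1/4, from X2.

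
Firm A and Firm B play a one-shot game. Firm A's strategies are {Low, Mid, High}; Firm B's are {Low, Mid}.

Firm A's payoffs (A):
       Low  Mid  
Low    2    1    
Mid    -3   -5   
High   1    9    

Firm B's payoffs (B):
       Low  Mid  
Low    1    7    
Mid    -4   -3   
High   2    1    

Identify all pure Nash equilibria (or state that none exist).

A profile is a Nash equilibrium when each player is best-responding to the other.
Firm A's best responses — vs Low: Low (payoff 2); vs Mid: High (payoff 9).
Firm B's best responses — vs Low: Mid (payoff 7); vs Mid: Mid (payoff -3); vs High: Low (payoff 2).
No cell has both players best-responding. For instance, Firm A's best reply to Mid is High, but against High Firm B prefers Low over Mid.

There is no pure-strategy Nash equilibrium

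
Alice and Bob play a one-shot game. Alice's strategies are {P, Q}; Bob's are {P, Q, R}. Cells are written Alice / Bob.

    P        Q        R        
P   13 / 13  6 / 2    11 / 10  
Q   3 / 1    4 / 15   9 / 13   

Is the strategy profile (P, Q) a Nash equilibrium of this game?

No

Holding Bob at Q: Alice gets 6 from P, versus 4 from Q. No profitable deviation for Alice.
Holding Alice at P: Bob gets 2 from Q but could get 13 by switching to P. Bob has a profitable deviation.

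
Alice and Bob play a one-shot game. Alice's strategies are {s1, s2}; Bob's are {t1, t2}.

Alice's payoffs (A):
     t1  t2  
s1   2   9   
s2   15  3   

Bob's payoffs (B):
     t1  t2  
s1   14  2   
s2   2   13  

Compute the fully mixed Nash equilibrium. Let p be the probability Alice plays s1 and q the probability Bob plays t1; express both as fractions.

p = 11/23, q = 6/19

In a mixed NE each player is indifferent between their pure strategies, so the opponent's mix sets the indifference.
Bob indifferent between t1 and t2: p·14 + (1−p)·2 = p·2 + (1−p)·13 ⟹ 2 + 12p = 13 + (-11)p ⟹ p = 11/23.
Alice indifferent between s1 and s2: q·2 + (1−q)·9 = q·15 + (1−q)·3 ⟹ 9 + (-7)q = 3 + 12q ⟹ q = 6/19.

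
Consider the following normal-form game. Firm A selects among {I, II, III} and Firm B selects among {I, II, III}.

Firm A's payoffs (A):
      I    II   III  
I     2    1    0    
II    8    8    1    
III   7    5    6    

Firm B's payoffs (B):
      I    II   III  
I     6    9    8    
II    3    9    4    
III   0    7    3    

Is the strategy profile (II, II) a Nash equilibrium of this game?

Yes

Holding Firm B at II: Firm A gets 8 from II, versus 1 from I, 5 from III. No profitable deviation for Firm A.
Holding Firm A at II: Firm B gets 9 from II, versus 3 from I, 4 from III. No profitable deviation for Firm B either.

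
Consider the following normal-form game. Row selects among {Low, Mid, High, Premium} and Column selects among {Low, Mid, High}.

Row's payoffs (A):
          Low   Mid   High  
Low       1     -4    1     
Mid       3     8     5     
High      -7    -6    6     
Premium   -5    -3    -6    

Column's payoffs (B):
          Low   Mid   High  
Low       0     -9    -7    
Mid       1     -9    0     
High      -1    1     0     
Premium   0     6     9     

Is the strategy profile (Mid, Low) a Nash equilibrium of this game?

Holding Column at Low: Row gets 3 from Mid, versus 1 from Low, -7 from High, -5 from Premium. No profitable deviation for Row.
Holding Row at Mid: Column gets 1 from Low, versus -9 from Mid, 0 from High. No profitable deviation for Column either.

Yes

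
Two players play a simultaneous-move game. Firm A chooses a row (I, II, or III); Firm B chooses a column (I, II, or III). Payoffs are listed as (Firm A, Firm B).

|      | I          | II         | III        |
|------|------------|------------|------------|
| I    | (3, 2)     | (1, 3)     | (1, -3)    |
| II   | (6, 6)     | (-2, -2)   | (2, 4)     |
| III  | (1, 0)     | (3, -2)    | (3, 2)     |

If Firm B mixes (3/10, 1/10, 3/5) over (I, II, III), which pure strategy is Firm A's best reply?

II

Compute Firm A's expected payoff from each pure strategy against the given mix.
I: (3/10)·3 + (1/10)·1 + (3/5)·1 = 8/5
II: (3/10)·6 + (1/10)·(-2) + (3/5)·2 = 14/5
III: (3/10)·1 + (1/10)·3 + (3/5)·3 = 12/5
Highest expected payoff is 14/5, from II.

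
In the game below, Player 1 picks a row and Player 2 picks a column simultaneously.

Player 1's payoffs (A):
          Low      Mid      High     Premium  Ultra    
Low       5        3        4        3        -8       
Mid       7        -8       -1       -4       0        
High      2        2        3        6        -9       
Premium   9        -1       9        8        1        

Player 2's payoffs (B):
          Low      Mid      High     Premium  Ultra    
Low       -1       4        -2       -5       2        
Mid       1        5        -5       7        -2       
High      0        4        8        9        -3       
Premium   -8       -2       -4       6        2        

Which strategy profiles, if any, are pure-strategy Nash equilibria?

Check mutual best responses: a cell is a NE iff neither player can gain by unilaterally deviating.
Player 1's best responses — vs Low: Premium (payoff 9); vs Mid: Low (payoff 3); vs High: Premium (payoff 9); vs Premium: Premium (payoff 8); vs Ultra: Premium (payoff 1).
Player 2's best responses — vs Low: Mid (payoff 4); vs Mid: Premium (payoff 7); vs High: Premium (payoff 9); vs Premium: Premium (payoff 6).
Mutual best responses occur at (Low, Mid) and (Premium, Premium); at each, neither player gains by switching.

(Low, Mid) and (Premium, Premium)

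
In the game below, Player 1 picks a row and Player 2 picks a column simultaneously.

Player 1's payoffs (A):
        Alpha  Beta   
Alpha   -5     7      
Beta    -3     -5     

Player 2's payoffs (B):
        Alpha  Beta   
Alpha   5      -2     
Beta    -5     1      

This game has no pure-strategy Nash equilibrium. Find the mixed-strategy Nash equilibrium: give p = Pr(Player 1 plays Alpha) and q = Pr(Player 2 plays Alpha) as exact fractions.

p = 6/13, q = 6/7

In a mixed NE each player is indifferent between their pure strategies, so the opponent's mix sets the indifference.
Player 2 indifferent between Alpha and Beta: p·5 + (1−p)·(-5) = p·(-2) + (1−p)·1 ⟹ (-5) + 10p = 1 + (-3)p ⟹ p = 6/13.
Player 1 indifferent between Alpha and Beta: q·(-5) + (1−q)·7 = q·(-3) + (1−q)·(-5) ⟹ 7 + (-12)q = (-5) + 2q ⟹ q = 6/7.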